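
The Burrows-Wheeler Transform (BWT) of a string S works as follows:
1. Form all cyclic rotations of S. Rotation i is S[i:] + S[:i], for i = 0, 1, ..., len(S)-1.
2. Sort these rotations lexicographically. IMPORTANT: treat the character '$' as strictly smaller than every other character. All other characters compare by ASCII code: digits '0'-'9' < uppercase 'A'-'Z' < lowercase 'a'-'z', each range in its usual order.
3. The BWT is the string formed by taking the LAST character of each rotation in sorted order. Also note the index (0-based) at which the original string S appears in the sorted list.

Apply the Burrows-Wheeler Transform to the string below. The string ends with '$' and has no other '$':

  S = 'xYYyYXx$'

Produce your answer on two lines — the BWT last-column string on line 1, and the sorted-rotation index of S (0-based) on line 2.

Answer: xYyxYX$Y
6

Derivation:
All 8 rotations (rotation i = S[i:]+S[:i]):
  rot[0] = xYYyYXx$
  rot[1] = YYyYXx$x
  rot[2] = YyYXx$xY
  rot[3] = yYXx$xYY
  rot[4] = YXx$xYYy
  rot[5] = Xx$xYYyY
  rot[6] = x$xYYyYX
  rot[7] = $xYYyYXx
Sorted (with $ < everything):
  sorted[0] = $xYYyYXx  (last char: 'x')
  sorted[1] = Xx$xYYyY  (last char: 'Y')
  sorted[2] = YXx$xYYy  (last char: 'y')
  sorted[3] = YYyYXx$x  (last char: 'x')
  sorted[4] = YyYXx$xY  (last char: 'Y')
  sorted[5] = x$xYYyYX  (last char: 'X')
  sorted[6] = xYYyYXx$  (last char: '$')
  sorted[7] = yYXx$xYY  (last char: 'Y')
Last column: xYyxYX$Y
Original string S is at sorted index 6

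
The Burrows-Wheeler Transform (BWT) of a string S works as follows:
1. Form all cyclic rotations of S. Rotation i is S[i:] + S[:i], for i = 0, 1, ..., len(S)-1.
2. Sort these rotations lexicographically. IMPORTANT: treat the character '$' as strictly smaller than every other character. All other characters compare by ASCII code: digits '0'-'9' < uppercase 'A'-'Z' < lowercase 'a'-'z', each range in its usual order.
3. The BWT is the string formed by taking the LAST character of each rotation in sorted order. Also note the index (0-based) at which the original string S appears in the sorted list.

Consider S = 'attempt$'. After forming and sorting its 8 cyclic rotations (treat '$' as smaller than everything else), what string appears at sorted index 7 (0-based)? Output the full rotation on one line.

Answer: ttempt$a

Derivation:
All 8 rotations (rotation i = S[i:]+S[:i]):
  rot[0] = attempt$
  rot[1] = ttempt$a
  rot[2] = tempt$at
  rot[3] = empt$att
  rot[4] = mpt$atte
  rot[5] = pt$attem
  rot[6] = t$attemp
  rot[7] = $attempt
Sorted (with $ < everything):
  sorted[0] = $attempt
  sorted[1] = attempt$
  sorted[2] = empt$att
  sorted[3] = mpt$atte
  sorted[4] = pt$attem
  sorted[5] = t$attemp
  sorted[6] = tempt$at
  sorted[7] = ttempt$a
sorted[7] = ttempt$a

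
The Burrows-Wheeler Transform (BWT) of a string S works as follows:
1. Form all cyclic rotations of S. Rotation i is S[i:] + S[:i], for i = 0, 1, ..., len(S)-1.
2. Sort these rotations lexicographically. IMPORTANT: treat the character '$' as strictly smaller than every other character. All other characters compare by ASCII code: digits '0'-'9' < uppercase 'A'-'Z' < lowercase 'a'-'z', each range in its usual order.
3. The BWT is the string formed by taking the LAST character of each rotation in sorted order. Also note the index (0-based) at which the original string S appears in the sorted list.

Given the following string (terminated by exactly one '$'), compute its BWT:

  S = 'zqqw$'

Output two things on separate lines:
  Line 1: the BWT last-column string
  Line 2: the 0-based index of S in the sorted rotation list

All 5 rotations (rotation i = S[i:]+S[:i]):
  rot[0] = zqqw$
  rot[1] = qqw$z
  rot[2] = qw$zq
  rot[3] = w$zqq
  rot[4] = $zqqw
Sorted (with $ < everything):
  sorted[0] = $zqqw  (last char: 'w')
  sorted[1] = qqw$z  (last char: 'z')
  sorted[2] = qw$zq  (last char: 'q')
  sorted[3] = w$zqq  (last char: 'q')
  sorted[4] = zqqw$  (last char: '$')
Last column: wzqq$
Original string S is at sorted index 4

Answer: wzqq$
4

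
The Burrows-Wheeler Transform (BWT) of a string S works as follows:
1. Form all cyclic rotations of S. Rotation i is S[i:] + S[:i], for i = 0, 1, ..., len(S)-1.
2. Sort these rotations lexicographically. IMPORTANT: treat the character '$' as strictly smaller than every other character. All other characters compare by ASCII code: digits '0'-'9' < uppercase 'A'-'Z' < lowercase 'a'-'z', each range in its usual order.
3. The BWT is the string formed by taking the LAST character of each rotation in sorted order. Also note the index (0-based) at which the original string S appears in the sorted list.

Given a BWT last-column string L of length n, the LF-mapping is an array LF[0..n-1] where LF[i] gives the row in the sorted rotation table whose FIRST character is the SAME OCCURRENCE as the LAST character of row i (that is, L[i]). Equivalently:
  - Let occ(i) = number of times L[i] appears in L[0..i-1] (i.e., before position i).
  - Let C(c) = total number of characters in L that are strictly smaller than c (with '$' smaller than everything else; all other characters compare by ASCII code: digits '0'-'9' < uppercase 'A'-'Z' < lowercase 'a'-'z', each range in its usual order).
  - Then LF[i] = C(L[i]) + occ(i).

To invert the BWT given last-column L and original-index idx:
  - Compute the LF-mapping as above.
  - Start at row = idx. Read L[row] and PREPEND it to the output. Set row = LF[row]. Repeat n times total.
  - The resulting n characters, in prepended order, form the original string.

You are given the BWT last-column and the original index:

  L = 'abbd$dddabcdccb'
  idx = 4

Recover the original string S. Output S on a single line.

Answer: bacdbddbcdcdba$

Derivation:
LF mapping: 1 3 4 10 0 11 12 13 2 5 7 14 8 9 6
Walk LF starting at row 4, prepending L[row]:
  step 1: row=4, L[4]='$', prepend. Next row=LF[4]=0
  step 2: row=0, L[0]='a', prepend. Next row=LF[0]=1
  step 3: row=1, L[1]='b', prepend. Next row=LF[1]=3
  step 4: row=3, L[3]='d', prepend. Next row=LF[3]=10
  step 5: row=10, L[10]='c', prepend. Next row=LF[10]=7
  step 6: row=7, L[7]='d', prepend. Next row=LF[7]=13
  step 7: row=13, L[13]='c', prepend. Next row=LF[13]=9
  step 8: row=9, L[9]='b', prepend. Next row=LF[9]=5
  step 9: row=5, L[5]='d', prepend. Next row=LF[5]=11
  step 10: row=11, L[11]='d', prepend. Next row=LF[11]=14
  step 11: row=14, L[14]='b', prepend. Next row=LF[14]=6
  step 12: row=6, L[6]='d', prepend. Next row=LF[6]=12
  step 13: row=12, L[12]='c', prepend. Next row=LF[12]=8
  step 14: row=8, L[8]='a', prepend. Next row=LF[8]=2
  step 15: row=2, L[2]='b', prepend. Next row=LF[2]=4
Reversed output: bacdbddbcdcdba$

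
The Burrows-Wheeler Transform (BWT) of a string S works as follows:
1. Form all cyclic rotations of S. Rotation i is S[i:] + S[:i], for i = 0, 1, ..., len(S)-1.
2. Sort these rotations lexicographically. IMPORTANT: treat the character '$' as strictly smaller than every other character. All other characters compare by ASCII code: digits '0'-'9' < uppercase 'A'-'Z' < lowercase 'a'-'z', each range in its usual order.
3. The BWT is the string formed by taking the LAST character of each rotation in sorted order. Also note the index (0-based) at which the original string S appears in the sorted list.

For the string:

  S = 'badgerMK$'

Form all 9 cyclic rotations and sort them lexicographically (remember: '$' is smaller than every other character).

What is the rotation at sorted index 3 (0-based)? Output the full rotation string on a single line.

All 9 rotations (rotation i = S[i:]+S[:i]):
  rot[0] = badgerMK$
  rot[1] = adgerMK$b
  rot[2] = dgerMK$ba
  rot[3] = gerMK$bad
  rot[4] = erMK$badg
  rot[5] = rMK$badge
  rot[6] = MK$badger
  rot[7] = K$badgerM
  rot[8] = $badgerMK
Sorted (with $ < everything):
  sorted[0] = $badgerMK
  sorted[1] = K$badgerM
  sorted[2] = MK$badger
  sorted[3] = adgerMK$b
  sorted[4] = badgerMK$
  sorted[5] = dgerMK$ba
  sorted[6] = erMK$badg
  sorted[7] = gerMK$bad
  sorted[8] = rMK$badge
sorted[3] = adgerMK$b

Answer: adgerMK$b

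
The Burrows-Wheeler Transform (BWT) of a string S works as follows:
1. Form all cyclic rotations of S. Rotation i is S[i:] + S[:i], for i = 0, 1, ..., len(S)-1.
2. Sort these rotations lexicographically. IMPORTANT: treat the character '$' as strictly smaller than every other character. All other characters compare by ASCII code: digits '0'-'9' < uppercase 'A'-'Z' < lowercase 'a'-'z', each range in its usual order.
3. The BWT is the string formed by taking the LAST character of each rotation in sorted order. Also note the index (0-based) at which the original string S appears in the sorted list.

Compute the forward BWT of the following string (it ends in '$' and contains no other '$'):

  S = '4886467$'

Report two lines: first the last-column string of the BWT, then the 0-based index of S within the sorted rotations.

Answer: 76$84684
2

Derivation:
All 8 rotations (rotation i = S[i:]+S[:i]):
  rot[0] = 4886467$
  rot[1] = 886467$4
  rot[2] = 86467$48
  rot[3] = 6467$488
  rot[4] = 467$4886
  rot[5] = 67$48864
  rot[6] = 7$488646
  rot[7] = $4886467
Sorted (with $ < everything):
  sorted[0] = $4886467  (last char: '7')
  sorted[1] = 467$4886  (last char: '6')
  sorted[2] = 4886467$  (last char: '$')
  sorted[3] = 6467$488  (last char: '8')
  sorted[4] = 67$48864  (last char: '4')
  sorted[5] = 7$488646  (last char: '6')
  sorted[6] = 86467$48  (last char: '8')
  sorted[7] = 886467$4  (last char: '4')
Last column: 76$84684
Original string S is at sorted index 2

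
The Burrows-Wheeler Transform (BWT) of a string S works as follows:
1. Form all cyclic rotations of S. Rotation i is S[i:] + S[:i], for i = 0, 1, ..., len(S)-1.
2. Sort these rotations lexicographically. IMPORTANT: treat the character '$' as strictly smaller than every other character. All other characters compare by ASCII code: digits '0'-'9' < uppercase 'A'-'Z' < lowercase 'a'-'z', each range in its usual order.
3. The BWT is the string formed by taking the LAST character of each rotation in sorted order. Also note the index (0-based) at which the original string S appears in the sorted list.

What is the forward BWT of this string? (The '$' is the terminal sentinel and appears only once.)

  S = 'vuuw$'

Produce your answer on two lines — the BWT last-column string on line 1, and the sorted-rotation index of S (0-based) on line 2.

All 5 rotations (rotation i = S[i:]+S[:i]):
  rot[0] = vuuw$
  rot[1] = uuw$v
  rot[2] = uw$vu
  rot[3] = w$vuu
  rot[4] = $vuuw
Sorted (with $ < everything):
  sorted[0] = $vuuw  (last char: 'w')
  sorted[1] = uuw$v  (last char: 'v')
  sorted[2] = uw$vu  (last char: 'u')
  sorted[3] = vuuw$  (last char: '$')
  sorted[4] = w$vuu  (last char: 'u')
Last column: wvu$u
Original string S is at sorted index 3

Answer: wvu$u
3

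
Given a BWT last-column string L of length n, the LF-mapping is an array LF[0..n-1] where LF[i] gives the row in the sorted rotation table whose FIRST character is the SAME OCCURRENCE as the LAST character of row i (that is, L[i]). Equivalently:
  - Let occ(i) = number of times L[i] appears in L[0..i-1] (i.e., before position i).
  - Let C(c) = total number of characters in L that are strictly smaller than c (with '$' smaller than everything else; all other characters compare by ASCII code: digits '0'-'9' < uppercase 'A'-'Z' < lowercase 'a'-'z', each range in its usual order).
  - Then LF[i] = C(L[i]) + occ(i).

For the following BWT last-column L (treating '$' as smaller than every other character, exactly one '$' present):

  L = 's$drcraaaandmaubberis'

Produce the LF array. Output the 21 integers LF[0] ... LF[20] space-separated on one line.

Answer: 18 0 9 15 8 16 1 2 3 4 14 10 13 5 20 6 7 11 17 12 19

Derivation:
Char counts: '$':1, 'a':5, 'b':2, 'c':1, 'd':2, 'e':1, 'i':1, 'm':1, 'n':1, 'r':3, 's':2, 'u':1
C (first-col start): C('$')=0, C('a')=1, C('b')=6, C('c')=8, C('d')=9, C('e')=11, C('i')=12, C('m')=13, C('n')=14, C('r')=15, C('s')=18, C('u')=20
L[0]='s': occ=0, LF[0]=C('s')+0=18+0=18
L[1]='$': occ=0, LF[1]=C('$')+0=0+0=0
L[2]='d': occ=0, LF[2]=C('d')+0=9+0=9
L[3]='r': occ=0, LF[3]=C('r')+0=15+0=15
L[4]='c': occ=0, LF[4]=C('c')+0=8+0=8
L[5]='r': occ=1, LF[5]=C('r')+1=15+1=16
L[6]='a': occ=0, LF[6]=C('a')+0=1+0=1
L[7]='a': occ=1, LF[7]=C('a')+1=1+1=2
L[8]='a': occ=2, LF[8]=C('a')+2=1+2=3
L[9]='a': occ=3, LF[9]=C('a')+3=1+3=4
L[10]='n': occ=0, LF[10]=C('n')+0=14+0=14
L[11]='d': occ=1, LF[11]=C('d')+1=9+1=10
L[12]='m': occ=0, LF[12]=C('m')+0=13+0=13
L[13]='a': occ=4, LF[13]=C('a')+4=1+4=5
L[14]='u': occ=0, LF[14]=C('u')+0=20+0=20
L[15]='b': occ=0, LF[15]=C('b')+0=6+0=6
L[16]='b': occ=1, LF[16]=C('b')+1=6+1=7
L[17]='e': occ=0, LF[17]=C('e')+0=11+0=11
L[18]='r': occ=2, LF[18]=C('r')+2=15+2=17
L[19]='i': occ=0, LF[19]=C('i')+0=12+0=12
L[20]='s': occ=1, LF[20]=C('s')+1=18+1=19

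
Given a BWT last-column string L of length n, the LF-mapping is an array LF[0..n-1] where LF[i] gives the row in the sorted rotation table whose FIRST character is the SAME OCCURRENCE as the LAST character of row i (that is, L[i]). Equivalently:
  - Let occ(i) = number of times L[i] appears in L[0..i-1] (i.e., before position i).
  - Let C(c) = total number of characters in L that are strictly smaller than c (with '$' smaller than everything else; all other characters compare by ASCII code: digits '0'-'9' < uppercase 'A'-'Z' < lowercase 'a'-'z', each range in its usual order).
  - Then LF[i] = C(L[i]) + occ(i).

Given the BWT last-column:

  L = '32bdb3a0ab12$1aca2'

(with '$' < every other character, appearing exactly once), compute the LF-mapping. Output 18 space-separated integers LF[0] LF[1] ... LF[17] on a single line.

Answer: 7 4 13 17 14 8 9 1 10 15 2 5 0 3 11 16 12 6

Derivation:
Char counts: '$':1, '0':1, '1':2, '2':3, '3':2, 'a':4, 'b':3, 'c':1, 'd':1
C (first-col start): C('$')=0, C('0')=1, C('1')=2, C('2')=4, C('3')=7, C('a')=9, C('b')=13, C('c')=16, C('d')=17
L[0]='3': occ=0, LF[0]=C('3')+0=7+0=7
L[1]='2': occ=0, LF[1]=C('2')+0=4+0=4
L[2]='b': occ=0, LF[2]=C('b')+0=13+0=13
L[3]='d': occ=0, LF[3]=C('d')+0=17+0=17
L[4]='b': occ=1, LF[4]=C('b')+1=13+1=14
L[5]='3': occ=1, LF[5]=C('3')+1=7+1=8
L[6]='a': occ=0, LF[6]=C('a')+0=9+0=9
L[7]='0': occ=0, LF[7]=C('0')+0=1+0=1
L[8]='a': occ=1, LF[8]=C('a')+1=9+1=10
L[9]='b': occ=2, LF[9]=C('b')+2=13+2=15
L[10]='1': occ=0, LF[10]=C('1')+0=2+0=2
L[11]='2': occ=1, LF[11]=C('2')+1=4+1=5
L[12]='$': occ=0, LF[12]=C('$')+0=0+0=0
L[13]='1': occ=1, LF[13]=C('1')+1=2+1=3
L[14]='a': occ=2, LF[14]=C('a')+2=9+2=11
L[15]='c': occ=0, LF[15]=C('c')+0=16+0=16
L[16]='a': occ=3, LF[16]=C('a')+3=9+3=12
L[17]='2': occ=2, LF[17]=C('2')+2=4+2=6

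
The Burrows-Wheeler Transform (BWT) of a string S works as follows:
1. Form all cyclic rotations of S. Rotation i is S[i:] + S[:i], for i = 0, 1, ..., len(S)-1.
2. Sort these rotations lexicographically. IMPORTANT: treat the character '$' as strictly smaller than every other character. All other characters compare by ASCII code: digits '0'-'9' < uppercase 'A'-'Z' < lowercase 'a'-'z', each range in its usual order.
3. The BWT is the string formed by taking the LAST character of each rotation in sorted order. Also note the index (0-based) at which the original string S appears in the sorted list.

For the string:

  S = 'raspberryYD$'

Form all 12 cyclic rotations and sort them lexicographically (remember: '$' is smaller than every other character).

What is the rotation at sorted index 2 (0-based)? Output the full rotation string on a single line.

All 12 rotations (rotation i = S[i:]+S[:i]):
  rot[0] = raspberryYD$
  rot[1] = aspberryYD$r
  rot[2] = spberryYD$ra
  rot[3] = pberryYD$ras
  rot[4] = berryYD$rasp
  rot[5] = erryYD$raspb
  rot[6] = rryYD$raspbe
  rot[7] = ryYD$raspber
  rot[8] = yYD$raspberr
  rot[9] = YD$raspberry
  rot[10] = D$raspberryY
  rot[11] = $raspberryYD
Sorted (with $ < everything):
  sorted[0] = $raspberryYD
  sorted[1] = D$raspberryY
  sorted[2] = YD$raspberry
  sorted[3] = aspberryYD$r
  sorted[4] = berryYD$rasp
  sorted[5] = erryYD$raspb
  sorted[6] = pberryYD$ras
  sorted[7] = raspberryYD$
  sorted[8] = rryYD$raspbe
  sorted[9] = ryYD$raspber
  sorted[10] = spberryYD$ra
  sorted[11] = yYD$raspberr
sorted[2] = YD$raspberry

Answer: YD$raspberry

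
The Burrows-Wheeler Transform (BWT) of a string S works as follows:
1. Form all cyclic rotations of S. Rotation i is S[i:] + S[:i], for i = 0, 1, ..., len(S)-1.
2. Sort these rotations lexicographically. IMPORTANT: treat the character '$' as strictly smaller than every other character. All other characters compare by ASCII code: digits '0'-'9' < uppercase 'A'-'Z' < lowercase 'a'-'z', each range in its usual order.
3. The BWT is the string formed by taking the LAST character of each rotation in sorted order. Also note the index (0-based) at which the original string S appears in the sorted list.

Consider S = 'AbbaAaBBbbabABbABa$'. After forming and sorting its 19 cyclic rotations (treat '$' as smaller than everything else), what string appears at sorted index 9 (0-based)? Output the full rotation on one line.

Answer: a$AbbaAaBBbbabABbAB

Derivation:
All 19 rotations (rotation i = S[i:]+S[:i]):
  rot[0] = AbbaAaBBbbabABbABa$
  rot[1] = bbaAaBBbbabABbABa$A
  rot[2] = baAaBBbbabABbABa$Ab
  rot[3] = aAaBBbbabABbABa$Abb
  rot[4] = AaBBbbabABbABa$Abba
  rot[5] = aBBbbabABbABa$AbbaA
  rot[6] = BBbbabABbABa$AbbaAa
  rot[7] = BbbabABbABa$AbbaAaB
  rot[8] = bbabABbABa$AbbaAaBB
  rot[9] = babABbABa$AbbaAaBBb
  rot[10] = abABbABa$AbbaAaBBbb
  rot[11] = bABbABa$AbbaAaBBbba
  rot[12] = ABbABa$AbbaAaBBbbab
  rot[13] = BbABa$AbbaAaBBbbabA
  rot[14] = bABa$AbbaAaBBbbabAB
  rot[15] = ABa$AbbaAaBBbbabABb
  rot[16] = Ba$AbbaAaBBbbabABbA
  rot[17] = a$AbbaAaBBbbabABbAB
  rot[18] = $AbbaAaBBbbabABbABa
Sorted (with $ < everything):
  sorted[0] = $AbbaAaBBbbabABbABa
  sorted[1] = ABa$AbbaAaBBbbabABb
  sorted[2] = ABbABa$AbbaAaBBbbab
  sorted[3] = AaBBbbabABbABa$Abba
  sorted[4] = AbbaAaBBbbabABbABa$
  sorted[5] = BBbbabABbABa$AbbaAa
  sorted[6] = Ba$AbbaAaBBbbabABbA
  sorted[7] = BbABa$AbbaAaBBbbabA
  sorted[8] = BbbabABbABa$AbbaAaB
  sorted[9] = a$AbbaAaBBbbabABbAB
  sorted[10] = aAaBBbbabABbABa$Abb
  sorted[11] = aBBbbabABbABa$AbbaA
  sorted[12] = abABbABa$AbbaAaBBbb
  sorted[13] = bABa$AbbaAaBBbbabAB
  sorted[14] = bABbABa$AbbaAaBBbba
  sorted[15] = baAaBBbbabABbABa$Ab
  sorted[16] = babABbABa$AbbaAaBBb
  sorted[17] = bbaAaBBbbabABbABa$A
  sorted[18] = bbabABbABa$AbbaAaBB
sorted[9] = a$AbbaAaBBbbabABbAB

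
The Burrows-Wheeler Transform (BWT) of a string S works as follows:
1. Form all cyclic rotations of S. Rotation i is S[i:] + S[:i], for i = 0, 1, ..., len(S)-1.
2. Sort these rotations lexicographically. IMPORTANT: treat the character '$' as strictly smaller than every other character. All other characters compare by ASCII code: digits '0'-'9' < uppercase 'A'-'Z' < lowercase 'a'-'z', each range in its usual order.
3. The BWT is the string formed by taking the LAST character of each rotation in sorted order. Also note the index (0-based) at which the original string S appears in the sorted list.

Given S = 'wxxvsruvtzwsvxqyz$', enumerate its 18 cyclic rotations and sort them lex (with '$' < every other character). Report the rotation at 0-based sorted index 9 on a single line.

Answer: vxqyz$wxxvsruvtzws

Derivation:
All 18 rotations (rotation i = S[i:]+S[:i]):
  rot[0] = wxxvsruvtzwsvxqyz$
  rot[1] = xxvsruvtzwsvxqyz$w
  rot[2] = xvsruvtzwsvxqyz$wx
  rot[3] = vsruvtzwsvxqyz$wxx
  rot[4] = sruvtzwsvxqyz$wxxv
  rot[5] = ruvtzwsvxqyz$wxxvs
  rot[6] = uvtzwsvxqyz$wxxvsr
  rot[7] = vtzwsvxqyz$wxxvsru
  rot[8] = tzwsvxqyz$wxxvsruv
  rot[9] = zwsvxqyz$wxxvsruvt
  rot[10] = wsvxqyz$wxxvsruvtz
  rot[11] = svxqyz$wxxvsruvtzw
  rot[12] = vxqyz$wxxvsruvtzws
  rot[13] = xqyz$wxxvsruvtzwsv
  rot[14] = qyz$wxxvsruvtzwsvx
  rot[15] = yz$wxxvsruvtzwsvxq
  rot[16] = z$wxxvsruvtzwsvxqy
  rot[17] = $wxxvsruvtzwsvxqyz
Sorted (with $ < everything):
  sorted[0] = $wxxvsruvtzwsvxqyz
  sorted[1] = qyz$wxxvsruvtzwsvx
  sorted[2] = ruvtzwsvxqyz$wxxvs
  sorted[3] = sruvtzwsvxqyz$wxxv
  sorted[4] = svxqyz$wxxvsruvtzw
  sorted[5] = tzwsvxqyz$wxxvsruv
  sorted[6] = uvtzwsvxqyz$wxxvsr
  sorted[7] = vsruvtzwsvxqyz$wxx
  sorted[8] = vtzwsvxqyz$wxxvsru
  sorted[9] = vxqyz$wxxvsruvtzws
  sorted[10] = wsvxqyz$wxxvsruvtz
  sorted[11] = wxxvsruvtzwsvxqyz$
  sorted[12] = xqyz$wxxvsruvtzwsv
  sorted[13] = xvsruvtzwsvxqyz$wx
  sorted[14] = xxvsruvtzwsvxqyz$w
  sorted[15] = yz$wxxvsruvtzwsvxq
  sorted[16] = z$wxxvsruvtzwsvxqy
  sorted[17] = zwsvxqyz$wxxvsruvt
sorted[9] = vxqyz$wxxvsruvtzws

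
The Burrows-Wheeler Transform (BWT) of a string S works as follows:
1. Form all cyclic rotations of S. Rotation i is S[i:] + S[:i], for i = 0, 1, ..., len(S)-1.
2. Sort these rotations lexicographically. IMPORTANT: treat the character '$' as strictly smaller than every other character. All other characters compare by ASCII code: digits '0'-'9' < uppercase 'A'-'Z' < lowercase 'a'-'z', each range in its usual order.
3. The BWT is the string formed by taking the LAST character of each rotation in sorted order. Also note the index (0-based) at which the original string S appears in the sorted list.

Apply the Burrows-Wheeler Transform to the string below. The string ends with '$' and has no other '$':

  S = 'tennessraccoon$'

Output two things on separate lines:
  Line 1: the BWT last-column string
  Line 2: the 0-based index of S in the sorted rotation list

Answer: nractnoneocsse$
14

Derivation:
All 15 rotations (rotation i = S[i:]+S[:i]):
  rot[0] = tennessraccoon$
  rot[1] = ennessraccoon$t
  rot[2] = nnessraccoon$te
  rot[3] = nessraccoon$ten
  rot[4] = essraccoon$tenn
  rot[5] = ssraccoon$tenne
  rot[6] = sraccoon$tennes
  rot[7] = raccoon$tenness
  rot[8] = accoon$tennessr
  rot[9] = ccoon$tennessra
  rot[10] = coon$tennessrac
  rot[11] = oon$tennessracc
  rot[12] = on$tennessracco
  rot[13] = n$tennessraccoo
  rot[14] = $tennessraccoon
Sorted (with $ < everything):
  sorted[0] = $tennessraccoon  (last char: 'n')
  sorted[1] = accoon$tennessr  (last char: 'r')
  sorted[2] = ccoon$tennessra  (last char: 'a')
  sorted[3] = coon$tennessrac  (last char: 'c')
  sorted[4] = ennessraccoon$t  (last char: 't')
  sorted[5] = essraccoon$tenn  (last char: 'n')
  sorted[6] = n$tennessraccoo  (last char: 'o')
  sorted[7] = nessraccoon$ten  (last char: 'n')
  sorted[8] = nnessraccoon$te  (last char: 'e')
  sorted[9] = on$tennessracco  (last char: 'o')
  sorted[10] = oon$tennessracc  (last char: 'c')
  sorted[11] = raccoon$tenness  (last char: 's')
  sorted[12] = sraccoon$tennes  (last char: 's')
  sorted[13] = ssraccoon$tenne  (last char: 'e')
  sorted[14] = tennessraccoon$  (last char: '$')
Last column: nractnoneocsse$
Original string S is at sorted index 14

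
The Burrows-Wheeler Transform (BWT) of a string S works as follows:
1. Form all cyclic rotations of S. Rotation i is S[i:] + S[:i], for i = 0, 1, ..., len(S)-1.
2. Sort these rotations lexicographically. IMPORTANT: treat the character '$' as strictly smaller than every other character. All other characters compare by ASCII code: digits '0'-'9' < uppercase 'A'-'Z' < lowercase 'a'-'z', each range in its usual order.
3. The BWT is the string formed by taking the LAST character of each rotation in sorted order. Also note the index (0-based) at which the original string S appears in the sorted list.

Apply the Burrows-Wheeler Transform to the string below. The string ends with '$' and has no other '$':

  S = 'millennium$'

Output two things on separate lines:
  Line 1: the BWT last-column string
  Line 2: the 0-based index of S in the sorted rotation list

All 11 rotations (rotation i = S[i:]+S[:i]):
  rot[0] = millennium$
  rot[1] = illennium$m
  rot[2] = llennium$mi
  rot[3] = lennium$mil
  rot[4] = ennium$mill
  rot[5] = nnium$mille
  rot[6] = nium$millen
  rot[7] = ium$millenn
  rot[8] = um$millenni
  rot[9] = m$millenniu
  rot[10] = $millennium
Sorted (with $ < everything):
  sorted[0] = $millennium  (last char: 'm')
  sorted[1] = ennium$mill  (last char: 'l')
  sorted[2] = illennium$m  (last char: 'm')
  sorted[3] = ium$millenn  (last char: 'n')
  sorted[4] = lennium$mil  (last char: 'l')
  sorted[5] = llennium$mi  (last char: 'i')
  sorted[6] = m$millenniu  (last char: 'u')
  sorted[7] = millennium$  (last char: '$')
  sorted[8] = nium$millen  (last char: 'n')
  sorted[9] = nnium$mille  (last char: 'e')
  sorted[10] = um$millenni  (last char: 'i')
Last column: mlmnliu$nei
Original string S is at sorted index 7

Answer: mlmnliu$nei
7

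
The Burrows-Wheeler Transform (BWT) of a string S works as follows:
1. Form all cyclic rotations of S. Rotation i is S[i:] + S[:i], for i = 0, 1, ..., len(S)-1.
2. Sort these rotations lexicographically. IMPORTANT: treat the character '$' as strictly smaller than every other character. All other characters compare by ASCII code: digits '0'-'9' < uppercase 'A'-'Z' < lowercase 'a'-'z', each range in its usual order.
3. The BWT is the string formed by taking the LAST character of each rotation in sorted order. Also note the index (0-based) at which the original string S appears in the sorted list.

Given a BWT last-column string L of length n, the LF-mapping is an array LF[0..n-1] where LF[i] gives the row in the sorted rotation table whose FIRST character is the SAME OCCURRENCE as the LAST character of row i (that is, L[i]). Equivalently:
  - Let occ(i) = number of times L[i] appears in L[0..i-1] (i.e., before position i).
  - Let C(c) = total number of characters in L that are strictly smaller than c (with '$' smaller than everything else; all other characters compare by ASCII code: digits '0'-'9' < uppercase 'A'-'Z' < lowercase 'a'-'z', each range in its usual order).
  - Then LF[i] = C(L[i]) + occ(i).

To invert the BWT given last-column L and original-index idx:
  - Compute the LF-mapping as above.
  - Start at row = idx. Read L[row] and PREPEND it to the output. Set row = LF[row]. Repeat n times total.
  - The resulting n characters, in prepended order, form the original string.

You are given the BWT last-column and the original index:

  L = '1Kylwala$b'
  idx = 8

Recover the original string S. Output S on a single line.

Answer: wallabyK1$

Derivation:
LF mapping: 1 2 9 6 8 3 7 4 0 5
Walk LF starting at row 8, prepending L[row]:
  step 1: row=8, L[8]='$', prepend. Next row=LF[8]=0
  step 2: row=0, L[0]='1', prepend. Next row=LF[0]=1
  step 3: row=1, L[1]='K', prepend. Next row=LF[1]=2
  step 4: row=2, L[2]='y', prepend. Next row=LF[2]=9
  step 5: row=9, L[9]='b', prepend. Next row=LF[9]=5
  step 6: row=5, L[5]='a', prepend. Next row=LF[5]=3
  step 7: row=3, L[3]='l', prepend. Next row=LF[3]=6
  step 8: row=6, L[6]='l', prepend. Next row=LF[6]=7
  step 9: row=7, L[7]='a', prepend. Next row=LF[7]=4
  step 10: row=4, L[4]='w', prepend. Next row=LF[4]=8
Reversed output: wallabyK1$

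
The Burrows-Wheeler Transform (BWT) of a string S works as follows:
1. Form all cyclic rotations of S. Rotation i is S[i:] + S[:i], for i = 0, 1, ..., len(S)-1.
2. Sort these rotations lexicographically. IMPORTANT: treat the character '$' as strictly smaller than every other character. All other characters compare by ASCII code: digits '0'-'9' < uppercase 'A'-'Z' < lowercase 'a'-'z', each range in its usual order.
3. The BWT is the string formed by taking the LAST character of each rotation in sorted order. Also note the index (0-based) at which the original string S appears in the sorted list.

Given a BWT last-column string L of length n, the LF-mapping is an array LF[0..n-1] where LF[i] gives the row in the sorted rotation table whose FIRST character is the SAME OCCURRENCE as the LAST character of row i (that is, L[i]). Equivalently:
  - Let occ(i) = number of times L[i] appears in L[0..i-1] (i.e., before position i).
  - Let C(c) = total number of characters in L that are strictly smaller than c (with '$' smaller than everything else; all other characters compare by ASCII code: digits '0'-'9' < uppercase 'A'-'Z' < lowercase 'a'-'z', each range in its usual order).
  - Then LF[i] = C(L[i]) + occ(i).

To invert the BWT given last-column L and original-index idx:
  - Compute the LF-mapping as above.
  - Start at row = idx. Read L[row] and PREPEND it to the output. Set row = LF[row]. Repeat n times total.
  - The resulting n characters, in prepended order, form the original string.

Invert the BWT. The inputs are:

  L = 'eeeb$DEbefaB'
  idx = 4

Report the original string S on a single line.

Answer: aeeBfeDbEbe$

Derivation:
LF mapping: 7 8 9 5 0 2 3 6 10 11 4 1
Walk LF starting at row 4, prepending L[row]:
  step 1: row=4, L[4]='$', prepend. Next row=LF[4]=0
  step 2: row=0, L[0]='e', prepend. Next row=LF[0]=7
  step 3: row=7, L[7]='b', prepend. Next row=LF[7]=6
  step 4: row=6, L[6]='E', prepend. Next row=LF[6]=3
  step 5: row=3, L[3]='b', prepend. Next row=LF[3]=5
  step 6: row=5, L[5]='D', prepend. Next row=LF[5]=2
  step 7: row=2, L[2]='e', prepend. Next row=LF[2]=9
  step 8: row=9, L[9]='f', prepend. Next row=LF[9]=11
  step 9: row=11, L[11]='B', prepend. Next row=LF[11]=1
  step 10: row=1, L[1]='e', prepend. Next row=LF[1]=8
  step 11: row=8, L[8]='e', prepend. Next row=LF[8]=10
  step 12: row=10, L[10]='a', prepend. Next row=LF[10]=4
Reversed output: aeeBfeDbEbe$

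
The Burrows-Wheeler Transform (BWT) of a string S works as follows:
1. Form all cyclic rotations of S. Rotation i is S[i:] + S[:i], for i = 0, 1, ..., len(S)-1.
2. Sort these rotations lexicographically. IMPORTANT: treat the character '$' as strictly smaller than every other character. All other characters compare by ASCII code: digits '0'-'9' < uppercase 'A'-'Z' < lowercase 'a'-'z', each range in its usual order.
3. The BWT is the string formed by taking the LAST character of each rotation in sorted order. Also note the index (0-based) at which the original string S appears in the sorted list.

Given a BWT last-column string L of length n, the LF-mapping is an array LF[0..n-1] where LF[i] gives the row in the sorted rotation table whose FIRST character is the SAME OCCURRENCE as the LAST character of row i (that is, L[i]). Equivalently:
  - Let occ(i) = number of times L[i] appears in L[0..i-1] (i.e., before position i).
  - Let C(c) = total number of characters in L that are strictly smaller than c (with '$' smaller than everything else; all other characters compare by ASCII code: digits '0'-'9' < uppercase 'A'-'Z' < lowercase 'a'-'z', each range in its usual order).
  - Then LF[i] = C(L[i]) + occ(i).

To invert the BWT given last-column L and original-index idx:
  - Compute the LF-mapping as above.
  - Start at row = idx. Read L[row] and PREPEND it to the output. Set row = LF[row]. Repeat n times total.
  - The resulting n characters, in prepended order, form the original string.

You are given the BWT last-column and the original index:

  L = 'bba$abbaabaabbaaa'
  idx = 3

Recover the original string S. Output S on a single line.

LF mapping: 10 11 1 0 2 12 13 3 4 14 5 6 15 16 7 8 9
Walk LF starting at row 3, prepending L[row]:
  step 1: row=3, L[3]='$', prepend. Next row=LF[3]=0
  step 2: row=0, L[0]='b', prepend. Next row=LF[0]=10
  step 3: row=10, L[10]='a', prepend. Next row=LF[10]=5
  step 4: row=5, L[5]='b', prepend. Next row=LF[5]=12
  step 5: row=12, L[12]='b', prepend. Next row=LF[12]=15
  step 6: row=15, L[15]='a', prepend. Next row=LF[15]=8
  step 7: row=8, L[8]='a', prepend. Next row=LF[8]=4
  step 8: row=4, L[4]='a', prepend. Next row=LF[4]=2
  step 9: row=2, L[2]='a', prepend. Next row=LF[2]=1
  step 10: row=1, L[1]='b', prepend. Next row=LF[1]=11
  step 11: row=11, L[11]='a', prepend. Next row=LF[11]=6
  step 12: row=6, L[6]='b', prepend. Next row=LF[6]=13
  step 13: row=13, L[13]='b', prepend. Next row=LF[13]=16
  step 14: row=16, L[16]='a', prepend. Next row=LF[16]=9
  step 15: row=9, L[9]='b', prepend. Next row=LF[9]=14
  step 16: row=14, L[14]='a', prepend. Next row=LF[14]=7
  step 17: row=7, L[7]='a', prepend. Next row=LF[7]=3
Reversed output: aababbabaaaabbab$

Answer: aababbabaaaabbab$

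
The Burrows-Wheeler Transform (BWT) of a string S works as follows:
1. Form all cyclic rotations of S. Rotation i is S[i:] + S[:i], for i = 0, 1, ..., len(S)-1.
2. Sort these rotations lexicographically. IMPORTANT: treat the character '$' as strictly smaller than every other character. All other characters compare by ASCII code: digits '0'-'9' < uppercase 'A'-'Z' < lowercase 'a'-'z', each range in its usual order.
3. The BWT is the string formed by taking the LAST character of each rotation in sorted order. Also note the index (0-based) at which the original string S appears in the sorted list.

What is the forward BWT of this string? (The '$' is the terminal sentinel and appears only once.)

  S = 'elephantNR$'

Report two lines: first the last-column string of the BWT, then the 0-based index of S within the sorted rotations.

Answer: RtNh$lpeaen
4

Derivation:
All 11 rotations (rotation i = S[i:]+S[:i]):
  rot[0] = elephantNR$
  rot[1] = lephantNR$e
  rot[2] = ephantNR$el
  rot[3] = phantNR$ele
  rot[4] = hantNR$elep
  rot[5] = antNR$eleph
  rot[6] = ntNR$elepha
  rot[7] = tNR$elephan
  rot[8] = NR$elephant
  rot[9] = R$elephantN
  rot[10] = $elephantNR
Sorted (with $ < everything):
  sorted[0] = $elephantNR  (last char: 'R')
  sorted[1] = NR$elephant  (last char: 't')
  sorted[2] = R$elephantN  (last char: 'N')
  sorted[3] = antNR$eleph  (last char: 'h')
  sorted[4] = elephantNR$  (last char: '$')
  sorted[5] = ephantNR$el  (last char: 'l')
  sorted[6] = hantNR$elep  (last char: 'p')
  sorted[7] = lephantNR$e  (last char: 'e')
  sorted[8] = ntNR$elepha  (last char: 'a')
  sorted[9] = phantNR$ele  (last char: 'e')
  sorted[10] = tNR$elephan  (last char: 'n')
Last column: RtNh$lpeaen
Original string S is at sorted index 4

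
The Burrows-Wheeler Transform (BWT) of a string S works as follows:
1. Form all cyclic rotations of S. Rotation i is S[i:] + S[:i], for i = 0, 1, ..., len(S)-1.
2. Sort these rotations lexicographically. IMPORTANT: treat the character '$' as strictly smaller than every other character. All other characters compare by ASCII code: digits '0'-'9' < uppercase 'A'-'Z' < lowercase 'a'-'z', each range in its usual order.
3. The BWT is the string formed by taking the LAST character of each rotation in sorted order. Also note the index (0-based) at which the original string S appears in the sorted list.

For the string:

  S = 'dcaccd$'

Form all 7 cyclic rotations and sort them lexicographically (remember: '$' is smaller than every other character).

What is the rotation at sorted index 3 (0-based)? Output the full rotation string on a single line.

Answer: ccd$dca

Derivation:
All 7 rotations (rotation i = S[i:]+S[:i]):
  rot[0] = dcaccd$
  rot[1] = caccd$d
  rot[2] = accd$dc
  rot[3] = ccd$dca
  rot[4] = cd$dcac
  rot[5] = d$dcacc
  rot[6] = $dcaccd
Sorted (with $ < everything):
  sorted[0] = $dcaccd
  sorted[1] = accd$dc
  sorted[2] = caccd$d
  sorted[3] = ccd$dca
  sorted[4] = cd$dcac
  sorted[5] = d$dcacc
  sorted[6] = dcaccd$
sorted[3] = ccd$dca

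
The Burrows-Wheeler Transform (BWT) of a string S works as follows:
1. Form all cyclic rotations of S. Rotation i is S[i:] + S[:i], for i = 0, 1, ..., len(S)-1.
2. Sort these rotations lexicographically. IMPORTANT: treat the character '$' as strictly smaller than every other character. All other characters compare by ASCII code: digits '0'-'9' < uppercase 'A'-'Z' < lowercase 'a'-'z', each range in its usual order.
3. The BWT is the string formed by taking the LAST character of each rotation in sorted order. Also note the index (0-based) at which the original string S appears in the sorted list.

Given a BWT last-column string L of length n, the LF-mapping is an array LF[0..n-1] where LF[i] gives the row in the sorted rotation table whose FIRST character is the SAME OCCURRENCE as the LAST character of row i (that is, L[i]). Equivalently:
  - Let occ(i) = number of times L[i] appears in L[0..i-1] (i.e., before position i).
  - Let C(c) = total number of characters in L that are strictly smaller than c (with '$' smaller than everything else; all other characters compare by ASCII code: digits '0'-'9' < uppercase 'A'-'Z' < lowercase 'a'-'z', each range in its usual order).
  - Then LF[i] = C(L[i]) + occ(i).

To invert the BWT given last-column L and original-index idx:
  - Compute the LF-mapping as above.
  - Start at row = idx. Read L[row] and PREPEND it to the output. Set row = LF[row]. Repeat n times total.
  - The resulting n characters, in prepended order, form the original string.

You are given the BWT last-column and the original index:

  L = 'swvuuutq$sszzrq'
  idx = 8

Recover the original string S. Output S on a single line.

Answer: urzvqzwqtsusus$

Derivation:
LF mapping: 4 12 11 8 9 10 7 1 0 5 6 13 14 3 2
Walk LF starting at row 8, prepending L[row]:
  step 1: row=8, L[8]='$', prepend. Next row=LF[8]=0
  step 2: row=0, L[0]='s', prepend. Next row=LF[0]=4
  step 3: row=4, L[4]='u', prepend. Next row=LF[4]=9
  step 4: row=9, L[9]='s', prepend. Next row=LF[9]=5
  step 5: row=5, L[5]='u', prepend. Next row=LF[5]=10
  step 6: row=10, L[10]='s', prepend. Next row=LF[10]=6
  step 7: row=6, L[6]='t', prepend. Next row=LF[6]=7
  step 8: row=7, L[7]='q', prepend. Next row=LF[7]=1
  step 9: row=1, L[1]='w', prepend. Next row=LF[1]=12
  step 10: row=12, L[12]='z', prepend. Next row=LF[12]=14
  step 11: row=14, L[14]='q', prepend. Next row=LF[14]=2
  step 12: row=2, L[2]='v', prepend. Next row=LF[2]=11
  step 13: row=11, L[11]='z', prepend. Next row=LF[11]=13
  step 14: row=13, L[13]='r', prepend. Next row=LF[13]=3
  step 15: row=3, L[3]='u', prepend. Next row=LF[3]=8
Reversed output: urzvqzwqtsusus$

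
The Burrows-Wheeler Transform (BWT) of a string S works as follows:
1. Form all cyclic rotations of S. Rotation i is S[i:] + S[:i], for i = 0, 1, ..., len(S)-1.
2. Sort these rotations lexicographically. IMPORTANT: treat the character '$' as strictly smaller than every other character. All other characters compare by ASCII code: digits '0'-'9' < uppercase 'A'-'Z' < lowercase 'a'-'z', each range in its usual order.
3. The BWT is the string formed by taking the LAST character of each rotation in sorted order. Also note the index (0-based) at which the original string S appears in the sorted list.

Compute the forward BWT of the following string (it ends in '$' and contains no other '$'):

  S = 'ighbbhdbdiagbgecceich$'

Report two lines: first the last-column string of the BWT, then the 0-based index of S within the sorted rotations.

All 22 rotations (rotation i = S[i:]+S[:i]):
  rot[0] = ighbbhdbdiagbgecceich$
  rot[1] = ghbbhdbdiagbgecceich$i
  rot[2] = hbbhdbdiagbgecceich$ig
  rot[3] = bbhdbdiagbgecceich$igh
  rot[4] = bhdbdiagbgecceich$ighb
  rot[5] = hdbdiagbgecceich$ighbb
  rot[6] = dbdiagbgecceich$ighbbh
  rot[7] = bdiagbgecceich$ighbbhd
  rot[8] = diagbgecceich$ighbbhdb
  rot[9] = iagbgecceich$ighbbhdbd
  rot[10] = agbgecceich$ighbbhdbdi
  rot[11] = gbgecceich$ighbbhdbdia
  rot[12] = bgecceich$ighbbhdbdiag
  rot[13] = gecceich$ighbbhdbdiagb
  rot[14] = ecceich$ighbbhdbdiagbg
  rot[15] = cceich$ighbbhdbdiagbge
  rot[16] = ceich$ighbbhdbdiagbgec
  rot[17] = eich$ighbbhdbdiagbgecc
  rot[18] = ich$ighbbhdbdiagbgecce
  rot[19] = ch$ighbbhdbdiagbgeccei
  rot[20] = h$ighbbhdbdiagbgecceic
  rot[21] = $ighbbhdbdiagbgecceich
Sorted (with $ < everything):
  sorted[0] = $ighbbhdbdiagbgecceich  (last char: 'h')
  sorted[1] = agbgecceich$ighbbhdbdi  (last char: 'i')
  sorted[2] = bbhdbdiagbgecceich$igh  (last char: 'h')
  sorted[3] = bdiagbgecceich$ighbbhd  (last char: 'd')
  sorted[4] = bgecceich$ighbbhdbdiag  (last char: 'g')
  sorted[5] = bhdbdiagbgecceich$ighb  (last char: 'b')
  sorted[6] = cceich$ighbbhdbdiagbge  (last char: 'e')
  sorted[7] = ceich$ighbbhdbdiagbgec  (last char: 'c')
  sorted[8] = ch$ighbbhdbdiagbgeccei  (last char: 'i')
  sorted[9] = dbdiagbgecceich$ighbbh  (last char: 'h')
  sorted[10] = diagbgecceich$ighbbhdb  (last char: 'b')
  sorted[11] = ecceich$ighbbhdbdiagbg  (last char: 'g')
  sorted[12] = eich$ighbbhdbdiagbgecc  (last char: 'c')
  sorted[13] = gbgecceich$ighbbhdbdia  (last char: 'a')
  sorted[14] = gecceich$ighbbhdbdiagb  (last char: 'b')
  sorted[15] = ghbbhdbdiagbgecceich$i  (last char: 'i')
  sorted[16] = h$ighbbhdbdiagbgecceic  (last char: 'c')
  sorted[17] = hbbhdbdiagbgecceich$ig  (last char: 'g')
  sorted[18] = hdbdiagbgecceich$ighbb  (last char: 'b')
  sorted[19] = iagbgecceich$ighbbhdbd  (last char: 'd')
  sorted[20] = ich$ighbbhdbdiagbgecce  (last char: 'e')
  sorted[21] = ighbbhdbdiagbgecceich$  (last char: '$')
Last column: hihdgbecihbgcabicgbde$
Original string S is at sorted index 21

Answer: hihdgbecihbgcabicgbde$
21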